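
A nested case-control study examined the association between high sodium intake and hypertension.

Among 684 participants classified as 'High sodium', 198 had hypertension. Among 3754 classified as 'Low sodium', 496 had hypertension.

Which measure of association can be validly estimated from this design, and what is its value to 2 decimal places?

From the description: a = 198, b = 486, c = 496, d = 3258.
This is a nested case-control study: participants were sampled on outcome status, so risks in the source population cannot be estimated directly — relative risk is not valid here. The odds ratio is the appropriate measure.
OR = (a·d)/(b·c) = (198 × 3258) / (486 × 496) = 645084 / 241056 = 2.67608

2.68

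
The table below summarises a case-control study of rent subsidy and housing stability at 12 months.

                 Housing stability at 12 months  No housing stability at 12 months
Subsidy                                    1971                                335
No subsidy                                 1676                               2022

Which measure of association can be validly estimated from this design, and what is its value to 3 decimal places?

Cells: a = 1971, b = 335, c = 1676, d = 2022.
This is a case-control study: participants were sampled on outcome status, so risks in the source population cannot be estimated directly — relative risk is not valid here. The odds ratio is the appropriate measure.
OR = (a·d)/(b·c) = (1971 × 2022) / (335 × 1676) = 3985362 / 561460 = 7.09821

7.098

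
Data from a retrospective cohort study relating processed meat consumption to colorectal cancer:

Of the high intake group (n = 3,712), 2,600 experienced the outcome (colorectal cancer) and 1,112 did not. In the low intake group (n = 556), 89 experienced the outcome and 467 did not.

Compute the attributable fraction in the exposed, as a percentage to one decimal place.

From the description: a = 2600, b = 1112, c = 89, d = 467.
Risk in exposed = 2600/3712 = 0.70043; risk in unexposed = 89/556 = 0.16007.
RR = 0.70043/0.16007 = 4.37573
AR% = (RR − 1)/RR × 100 = (4.37573 − 1)/4.37573 × 100 = 77.1467%

77.1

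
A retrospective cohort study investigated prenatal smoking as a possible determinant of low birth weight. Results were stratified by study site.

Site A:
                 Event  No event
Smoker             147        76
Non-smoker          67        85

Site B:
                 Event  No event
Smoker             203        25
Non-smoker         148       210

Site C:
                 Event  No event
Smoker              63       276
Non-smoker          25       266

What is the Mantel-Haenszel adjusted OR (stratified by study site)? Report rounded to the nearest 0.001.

4.301

OR_MH = Σ(aᵢdᵢ/nᵢ) / Σ(bᵢcᵢ/nᵢ), where nᵢ is the stratum total.
Stratum 1 (Site A): n = 375; a·d/n = 147·85/375 = 33.3200; b·c/n = 76·67/375 = 13.5787
Stratum 2 (Site B): n = 586; a·d/n = 203·210/586 = 72.7474; b·c/n = 25·148/586 = 6.3140
Stratum 3 (Site C): n = 630; a·d/n = 63·266/630 = 26.6000; b·c/n = 276·25/630 = 10.9524
OR_MH = (33.3200 + 72.7474 + 26.6000) / (13.5787 + 6.3140 + 10.9524) = 132.6674 / 30.8450 = 4.30109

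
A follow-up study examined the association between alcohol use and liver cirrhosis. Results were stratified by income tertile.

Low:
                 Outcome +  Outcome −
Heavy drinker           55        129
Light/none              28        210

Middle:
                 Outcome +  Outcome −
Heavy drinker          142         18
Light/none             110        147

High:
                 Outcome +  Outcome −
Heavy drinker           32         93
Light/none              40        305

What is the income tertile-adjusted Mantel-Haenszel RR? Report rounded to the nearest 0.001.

RR_MH = Σ(aᵢ·n₀ᵢ/nᵢ) / Σ(cᵢ·n₁ᵢ/nᵢ), with n₁ᵢ = aᵢ+bᵢ (exposed), n₀ᵢ = cᵢ+dᵢ (unexposed), nᵢ = n₁ᵢ+n₀ᵢ.
Stratum 1 (Low): n₁ = 184, n₀ = 238, n = 422; a·n₀/n = 55·238/422 = 31.0190; c·n₁/n = 28·184/422 = 12.2085
Stratum 2 (Middle): n₁ = 160, n₀ = 257, n = 417; a·n₀/n = 142·257/417 = 87.5156; c·n₁/n = 110·160/417 = 42.2062
Stratum 3 (High): n₁ = 125, n₀ = 345, n = 470; a·n₀/n = 32·345/470 = 23.4894; c·n₁/n = 40·125/470 = 10.6383
RR_MH = (31.0190 + 87.5156 + 23.4894) / (12.2085 + 42.2062 + 10.6383) = 142.0239 / 65.0531 = 2.18320

2.183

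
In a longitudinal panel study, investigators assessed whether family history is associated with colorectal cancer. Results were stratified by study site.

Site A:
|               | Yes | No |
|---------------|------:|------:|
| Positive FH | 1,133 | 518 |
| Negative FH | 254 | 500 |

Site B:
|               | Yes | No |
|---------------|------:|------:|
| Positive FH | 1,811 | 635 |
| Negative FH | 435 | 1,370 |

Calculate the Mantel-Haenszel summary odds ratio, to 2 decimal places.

OR_MH = Σ(aᵢdᵢ/nᵢ) / Σ(bᵢcᵢ/nᵢ), where nᵢ is the stratum total.
Stratum 1 (Site A): n = 2405; a·d/n = 1133·500/2405 = 235.5509; b·c/n = 518·254/2405 = 54.7077
Stratum 2 (Site B): n = 4251; a·d/n = 1811·1370/4251 = 583.6438; b·c/n = 635·435/4251 = 64.9788
OR_MH = (235.5509 + 583.6438) / (54.7077 + 64.9788) = 819.1948 / 119.6865 = 6.84450

6.84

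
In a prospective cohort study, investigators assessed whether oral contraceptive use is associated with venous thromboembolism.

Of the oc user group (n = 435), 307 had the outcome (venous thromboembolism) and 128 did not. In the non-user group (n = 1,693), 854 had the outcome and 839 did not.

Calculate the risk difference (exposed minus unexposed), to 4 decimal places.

From the description: a = 307, b = 128, c = 854, d = 839.
Risk in exposed = 307/435 = 0.705747; risk in unexposed = 854/1693 = 0.504430.
Risk difference = 0.705747 − 0.504430 = 0.201317

0.2013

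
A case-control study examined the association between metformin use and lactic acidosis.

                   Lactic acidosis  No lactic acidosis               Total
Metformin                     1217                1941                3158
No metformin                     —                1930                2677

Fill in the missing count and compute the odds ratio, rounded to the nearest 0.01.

1.62

The missing cell is in the unexposed row: 2677 − 1930 = 747.
So a = 1217, b = 1941, c = 747, d = 1930.
OR = (a·d)/(b·c) = (1217 × 1930) / (1941 × 747) = 2348810 / 1449927 = 1.61995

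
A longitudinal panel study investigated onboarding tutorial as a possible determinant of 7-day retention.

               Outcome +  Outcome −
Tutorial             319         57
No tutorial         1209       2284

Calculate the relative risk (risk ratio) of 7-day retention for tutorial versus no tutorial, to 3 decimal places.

2.451

Cells: a = 319, b = 57, c = 1209, d = 2284.
Risk in exposed = 319/376 = 0.84840; risk in unexposed = 1209/3493 = 0.34612.
RR = 0.84840 / 0.34612 = 2.45118
The risk among the exposed is 2.45 times that among the unexposed.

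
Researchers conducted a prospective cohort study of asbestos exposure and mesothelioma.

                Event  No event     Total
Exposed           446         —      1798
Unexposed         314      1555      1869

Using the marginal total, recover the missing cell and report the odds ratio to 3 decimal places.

The missing cell is in the exposed row: 1798 − 446 = 1352.
So a = 446, b = 1352, c = 314, d = 1555.
OR = (a·d)/(b·c) = (446 × 1555) / (1352 × 314) = 693530 / 424528 = 1.63365

1.634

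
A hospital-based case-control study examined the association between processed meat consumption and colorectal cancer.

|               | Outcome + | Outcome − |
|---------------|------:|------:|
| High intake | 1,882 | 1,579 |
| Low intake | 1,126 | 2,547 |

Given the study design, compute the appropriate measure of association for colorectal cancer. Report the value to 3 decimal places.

2.696

Cells: a = 1882, b = 1579, c = 1126, d = 2547.
This is a hospital-based case-control study: participants were sampled on outcome status, so risks in the source population cannot be estimated directly — relative risk is not valid here. The odds ratio is the appropriate measure.
OR = (a·d)/(b·c) = (1882 × 2547) / (1579 × 1126) = 4793454 / 1777954 = 2.69605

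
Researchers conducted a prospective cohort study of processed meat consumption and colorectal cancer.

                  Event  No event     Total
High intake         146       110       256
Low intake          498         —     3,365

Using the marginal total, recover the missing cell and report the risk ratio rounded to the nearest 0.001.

3.854

The missing cell is in the unexposed row: 3365 − 498 = 2867.
So a = 146, b = 110, c = 498, d = 2867.
RR = [a/(a+b)] / [c/(c+d)] = (146/256) / (498/3365) = 0.57031/0.14799 = 3.85362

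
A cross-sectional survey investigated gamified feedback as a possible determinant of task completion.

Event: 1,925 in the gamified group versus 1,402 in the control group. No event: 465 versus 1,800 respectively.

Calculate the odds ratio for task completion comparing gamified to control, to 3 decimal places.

5.315

From the description: a = 1925, b = 465, c = 1402, d = 1800.
OR = (a·d)/(b·c) = (1925 × 1800) / (465 × 1402) = 3465000 / 651930 = 5.31499
The odds of task completion are about 5.31 times as high in the gamified group.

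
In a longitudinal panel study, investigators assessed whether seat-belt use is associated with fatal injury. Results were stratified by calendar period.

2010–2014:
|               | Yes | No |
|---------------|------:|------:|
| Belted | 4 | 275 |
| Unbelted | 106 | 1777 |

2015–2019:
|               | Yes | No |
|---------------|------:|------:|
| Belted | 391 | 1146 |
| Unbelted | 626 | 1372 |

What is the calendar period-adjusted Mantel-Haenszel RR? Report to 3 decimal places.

0.785

RR_MH = Σ(aᵢ·n₀ᵢ/nᵢ) / Σ(cᵢ·n₁ᵢ/nᵢ), with n₁ᵢ = aᵢ+bᵢ (exposed), n₀ᵢ = cᵢ+dᵢ (unexposed), nᵢ = n₁ᵢ+n₀ᵢ.
Stratum 1 (2010–2014): n₁ = 279, n₀ = 1883, n = 2162; a·n₀/n = 4·1883/2162 = 3.4838; c·n₁/n = 106·279/2162 = 13.6790
Stratum 2 (2015–2019): n₁ = 1537, n₀ = 1998, n = 3535; a·n₀/n = 391·1998/3535 = 220.9952; c·n₁/n = 626·1537/3535 = 272.1816
RR_MH = (3.4838 + 220.9952) / (13.6790 + 272.1816) = 224.4790 / 285.8606 = 0.78527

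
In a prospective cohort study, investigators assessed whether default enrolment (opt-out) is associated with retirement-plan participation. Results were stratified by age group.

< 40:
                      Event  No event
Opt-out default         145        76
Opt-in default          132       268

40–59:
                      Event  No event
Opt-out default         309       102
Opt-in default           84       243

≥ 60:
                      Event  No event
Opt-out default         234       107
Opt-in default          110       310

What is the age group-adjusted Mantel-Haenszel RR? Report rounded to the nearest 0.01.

2.51

RR_MH = Σ(aᵢ·n₀ᵢ/nᵢ) / Σ(cᵢ·n₁ᵢ/nᵢ), with n₁ᵢ = aᵢ+bᵢ (exposed), n₀ᵢ = cᵢ+dᵢ (unexposed), nᵢ = n₁ᵢ+n₀ᵢ.
Stratum 1 (< 40): n₁ = 221, n₀ = 400, n = 621; a·n₀/n = 145·400/621 = 93.3977; c·n₁/n = 132·221/621 = 46.9758
Stratum 2 (40–59): n₁ = 411, n₀ = 327, n = 738; a·n₀/n = 309·327/738 = 136.9146; c·n₁/n = 84·411/738 = 46.7805
Stratum 3 (≥ 60): n₁ = 341, n₀ = 420, n = 761; a·n₀/n = 234·420/761 = 129.1459; c·n₁/n = 110·341/761 = 49.2904
RR_MH = (93.3977 + 136.9146 + 129.1459) / (46.9758 + 46.7805 + 49.2904) = 359.4582 / 143.0467 = 2.51287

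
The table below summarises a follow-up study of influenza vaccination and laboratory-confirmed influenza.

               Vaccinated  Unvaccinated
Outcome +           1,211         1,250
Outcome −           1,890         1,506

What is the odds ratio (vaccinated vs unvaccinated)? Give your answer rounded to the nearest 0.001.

Reading the table with exposure as columns: a = 1211 (Vaccinated, case), b = 1890 (Vaccinated, non-case), c = 1250 (Unvaccinated, case), d = 1506.
OR = (a·d)/(b·c) = (1211 × 1506) / (1890 × 1250) = 1823766 / 2362500 = 0.77196
Exposure is associated with lower odds of laboratory-confirmed influenza (OR = 0.77 < 1).

0.772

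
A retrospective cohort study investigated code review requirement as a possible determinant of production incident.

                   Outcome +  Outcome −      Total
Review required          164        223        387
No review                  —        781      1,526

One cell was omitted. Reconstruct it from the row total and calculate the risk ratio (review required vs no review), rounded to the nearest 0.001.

The missing cell is in the unexposed row: 1526 − 781 = 745.
So a = 164, b = 223, c = 745, d = 781.
RR = [a/(a+b)] / [c/(c+d)] = (164/387) / (745/1526) = 0.42377/0.48820 = 0.86802

0.868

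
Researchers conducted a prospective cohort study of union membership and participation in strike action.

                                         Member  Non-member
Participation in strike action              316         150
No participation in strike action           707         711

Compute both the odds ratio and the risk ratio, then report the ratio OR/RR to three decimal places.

1.195

Reading the table with exposure as columns: a = 316 (Member, case), b = 707 (Member, non-case), c = 150 (Non-member, case), d = 711.
OR = (316·711)/(707·150) = 224676/106050 = 2.11859
Risk in exposed = 316/1023 = 0.30890; risk in unexposed = 150/861 = 0.17422; RR = 1.77306
OR/RR = 2.11859 / 1.77306 = 1.19488
The outcome is not rare, so the OR lies further from 1 than the RR.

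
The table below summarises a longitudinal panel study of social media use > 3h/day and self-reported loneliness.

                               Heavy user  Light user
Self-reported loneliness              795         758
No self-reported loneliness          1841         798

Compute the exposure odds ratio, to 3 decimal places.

0.455

Reading the table with exposure as columns: a = 795 (Heavy user, case), b = 1841 (Heavy user, non-case), c = 758 (Light user, case), d = 798.
OR = (a·d)/(b·c) = (795 × 798) / (1841 × 758) = 634410 / 1395478 = 0.45462
Exposure is associated with lower odds of self-reported loneliness (OR = 0.45 < 1).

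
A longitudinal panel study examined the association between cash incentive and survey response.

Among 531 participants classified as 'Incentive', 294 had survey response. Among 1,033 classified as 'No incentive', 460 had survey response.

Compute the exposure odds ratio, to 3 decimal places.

1.545

From the description: a = 294, b = 237, c = 460, d = 573.
OR = (a·d)/(b·c) = (294 × 573) / (237 × 460) = 168462 / 109020 = 1.54524
The odds of survey response are about 1.55 times as high in the incentive group.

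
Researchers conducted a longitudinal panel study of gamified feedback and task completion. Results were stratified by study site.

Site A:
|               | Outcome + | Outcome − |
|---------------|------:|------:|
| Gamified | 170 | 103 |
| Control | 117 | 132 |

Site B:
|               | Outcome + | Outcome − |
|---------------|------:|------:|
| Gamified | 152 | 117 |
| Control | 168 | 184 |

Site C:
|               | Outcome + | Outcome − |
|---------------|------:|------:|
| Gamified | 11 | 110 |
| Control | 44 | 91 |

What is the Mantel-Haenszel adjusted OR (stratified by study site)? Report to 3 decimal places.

1.248

OR_MH = Σ(aᵢdᵢ/nᵢ) / Σ(bᵢcᵢ/nᵢ), where nᵢ is the stratum total.
Stratum 1 (Site A): n = 522; a·d/n = 170·132/522 = 42.9885; b·c/n = 103·117/522 = 23.0862
Stratum 2 (Site B): n = 621; a·d/n = 152·184/621 = 45.0370; b·c/n = 117·168/621 = 31.6522
Stratum 3 (Site C): n = 256; a·d/n = 11·91/256 = 3.9102; b·c/n = 110·44/256 = 18.9062
OR_MH = (42.9885 + 45.0370 + 3.9102) / (23.0862 + 31.6522 + 18.9062) = 91.9357 / 73.6446 = 1.24837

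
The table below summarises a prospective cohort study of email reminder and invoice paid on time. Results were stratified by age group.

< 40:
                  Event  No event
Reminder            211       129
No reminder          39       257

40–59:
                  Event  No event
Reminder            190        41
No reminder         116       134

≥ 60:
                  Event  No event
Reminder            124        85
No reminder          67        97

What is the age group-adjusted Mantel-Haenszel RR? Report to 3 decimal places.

RR_MH = Σ(aᵢ·n₀ᵢ/nᵢ) / Σ(cᵢ·n₁ᵢ/nᵢ), with n₁ᵢ = aᵢ+bᵢ (exposed), n₀ᵢ = cᵢ+dᵢ (unexposed), nᵢ = n₁ᵢ+n₀ᵢ.
Stratum 1 (< 40): n₁ = 340, n₀ = 296, n = 636; a·n₀/n = 211·296/636 = 98.2013; c·n₁/n = 39·340/636 = 20.8491
Stratum 2 (40–59): n₁ = 231, n₀ = 250, n = 481; a·n₀/n = 190·250/481 = 98.7526; c·n₁/n = 116·231/481 = 55.7089
Stratum 3 (≥ 60): n₁ = 209, n₀ = 164, n = 373; a·n₀/n = 124·164/373 = 54.5201; c·n₁/n = 67·209/373 = 37.5416
RR_MH = (98.2013 + 98.7526 + 54.5201) / (20.8491 + 55.7089 + 37.5416) = 251.4740 / 114.0996 = 2.20399

2.204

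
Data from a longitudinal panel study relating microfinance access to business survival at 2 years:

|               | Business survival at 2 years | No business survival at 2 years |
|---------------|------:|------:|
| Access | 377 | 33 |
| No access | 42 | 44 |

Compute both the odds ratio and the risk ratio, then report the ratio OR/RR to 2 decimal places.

6.36

Cells: a = 377, b = 33, c = 42, d = 44.
OR = (377·44)/(33·42) = 16588/1386 = 11.96825
Risk in exposed = 377/410 = 0.91951; risk in unexposed = 42/86 = 0.48837; RR = 1.88281
OR/RR = 11.96825 / 1.88281 = 6.35659
The outcome is not rare, so the OR lies further from 1 than the RR.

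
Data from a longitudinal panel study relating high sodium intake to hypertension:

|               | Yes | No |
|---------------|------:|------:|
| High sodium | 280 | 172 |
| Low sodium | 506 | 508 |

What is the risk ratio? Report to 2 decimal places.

Cells: a = 280, b = 172, c = 506, d = 508.
Risk in exposed = 280/452 = 0.61947; risk in unexposed = 506/1014 = 0.49901.
RR = 0.61947 / 0.49901 = 1.24139
The risk among the exposed is 1.24 times that among the unexposed.

1.24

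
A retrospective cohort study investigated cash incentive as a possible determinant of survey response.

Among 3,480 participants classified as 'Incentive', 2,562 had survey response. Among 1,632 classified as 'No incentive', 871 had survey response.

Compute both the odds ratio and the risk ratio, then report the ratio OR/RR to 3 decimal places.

1.768

From the description: a = 2562, b = 918, c = 871, d = 761.
OR = (2562·761)/(918·871) = 1949682/799578 = 2.43839
Risk in exposed = 2562/3480 = 0.73621; risk in unexposed = 871/1632 = 0.53370; RR = 1.37944
OR/RR = 2.43839 / 1.37944 = 1.76767
The outcome is not rare, so the OR lies further from 1 than the RR.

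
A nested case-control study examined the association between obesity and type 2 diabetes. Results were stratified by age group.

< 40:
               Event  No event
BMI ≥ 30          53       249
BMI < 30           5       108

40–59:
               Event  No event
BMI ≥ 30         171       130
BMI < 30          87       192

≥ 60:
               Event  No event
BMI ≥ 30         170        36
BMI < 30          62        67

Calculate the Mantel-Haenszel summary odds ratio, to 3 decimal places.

OR_MH = Σ(aᵢdᵢ/nᵢ) / Σ(bᵢcᵢ/nᵢ), where nᵢ is the stratum total.
Stratum 1 (< 40): n = 415; a·d/n = 53·108/415 = 13.7928; b·c/n = 249·5/415 = 3.0000
Stratum 2 (40–59): n = 580; a·d/n = 171·192/580 = 56.6069; b·c/n = 130·87/580 = 19.5000
Stratum 3 (≥ 60): n = 335; a·d/n = 170·67/335 = 34.0000; b·c/n = 36·62/335 = 6.6627
OR_MH = (13.7928 + 56.6069 + 34.0000) / (3.0000 + 19.5000 + 6.6627) = 104.3997 / 29.1627 = 3.57991

3.580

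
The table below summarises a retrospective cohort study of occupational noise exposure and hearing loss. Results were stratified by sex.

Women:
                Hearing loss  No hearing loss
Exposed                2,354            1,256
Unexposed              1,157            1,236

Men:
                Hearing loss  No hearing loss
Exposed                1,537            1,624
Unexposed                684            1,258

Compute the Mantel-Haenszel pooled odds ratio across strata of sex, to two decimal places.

1.88

OR_MH = Σ(aᵢdᵢ/nᵢ) / Σ(bᵢcᵢ/nᵢ), where nᵢ is the stratum total.
Stratum 1 (Women): n = 6003; a·d/n = 2354·1236/6003 = 484.6817; b·c/n = 1256·1157/6003 = 242.0776
Stratum 2 (Men): n = 5103; a·d/n = 1537·1258/5103 = 378.9038; b·c/n = 1624·684/5103 = 217.6790
OR_MH = (484.6817 + 378.9038) / (242.0776 + 217.6790) = 863.5854 / 459.7566 = 1.87835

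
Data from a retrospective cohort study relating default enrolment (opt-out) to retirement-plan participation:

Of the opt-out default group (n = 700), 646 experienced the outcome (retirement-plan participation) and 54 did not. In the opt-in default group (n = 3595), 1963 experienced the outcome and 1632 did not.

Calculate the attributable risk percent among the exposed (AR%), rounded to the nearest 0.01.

40.83

From the description: a = 646, b = 54, c = 1963, d = 1632.
Risk in exposed = 646/700 = 0.92286; risk in unexposed = 1963/3595 = 0.54604.
RR = 0.92286/0.54604 = 1.69010
AR% = (RR − 1)/RR × 100 = (1.69010 − 1)/1.69010 × 100 = 40.8320%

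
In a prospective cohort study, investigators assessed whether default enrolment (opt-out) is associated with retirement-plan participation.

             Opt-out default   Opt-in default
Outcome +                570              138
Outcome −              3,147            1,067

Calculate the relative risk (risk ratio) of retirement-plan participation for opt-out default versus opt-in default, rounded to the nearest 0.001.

Reading the table with exposure as columns: a = 570 (Opt-out default, case), b = 3147 (Opt-out default, non-case), c = 138 (Opt-in default, case), d = 1067.
Risk in exposed = 570/3717 = 0.15335; risk in unexposed = 138/1205 = 0.11452.
RR = 0.15335 / 0.11452 = 1.33903
The risk among the exposed is 1.34 times that among the unexposed.

1.339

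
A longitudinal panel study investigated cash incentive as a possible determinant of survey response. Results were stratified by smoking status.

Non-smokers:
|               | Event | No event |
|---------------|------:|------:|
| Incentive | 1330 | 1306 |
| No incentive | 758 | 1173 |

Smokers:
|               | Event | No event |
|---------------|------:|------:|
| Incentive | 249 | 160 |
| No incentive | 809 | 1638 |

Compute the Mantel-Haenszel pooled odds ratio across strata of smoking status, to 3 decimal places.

OR_MH = Σ(aᵢdᵢ/nᵢ) / Σ(bᵢcᵢ/nᵢ), where nᵢ is the stratum total.
Stratum 1 (Non-smokers): n = 4567; a·d/n = 1330·1173/4567 = 341.6006; b·c/n = 1306·758/4567 = 216.7611
Stratum 2 (Smokers): n = 2856; a·d/n = 249·1638/2856 = 142.8088; b·c/n = 160·809/2856 = 45.3221
OR_MH = (341.6006 + 142.8088) / (216.7611 + 45.3221) = 484.4094 / 262.0832 = 1.84830

1.848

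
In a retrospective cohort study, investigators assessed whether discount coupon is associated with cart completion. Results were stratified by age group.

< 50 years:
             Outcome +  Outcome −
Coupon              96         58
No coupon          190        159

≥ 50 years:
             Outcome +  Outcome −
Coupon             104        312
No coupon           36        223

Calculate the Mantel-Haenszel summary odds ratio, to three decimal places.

OR_MH = Σ(aᵢdᵢ/nᵢ) / Σ(bᵢcᵢ/nᵢ), where nᵢ is the stratum total.
Stratum 1 (< 50 years): n = 503; a·d/n = 96·159/503 = 30.3459; b·c/n = 58·190/503 = 21.9085
Stratum 2 (≥ 50 years): n = 675; a·d/n = 104·223/675 = 34.3585; b·c/n = 312·36/675 = 16.6400
OR_MH = (30.3459 + 34.3585) / (21.9085 + 16.6400) = 64.7044 / 38.5485 = 1.67852

1.679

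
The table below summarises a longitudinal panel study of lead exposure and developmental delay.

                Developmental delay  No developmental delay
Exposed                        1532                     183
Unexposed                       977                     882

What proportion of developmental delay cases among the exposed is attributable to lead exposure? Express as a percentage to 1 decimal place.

41.2

Cells: a = 1532, b = 183, c = 977, d = 882.
Risk in exposed = 1532/1715 = 0.89329; risk in unexposed = 977/1859 = 0.52555.
RR = 0.89329/0.52555 = 1.69973
AR% = (RR − 1)/RR × 100 = (1.69973 − 1)/1.69973 × 100 = 41.1671%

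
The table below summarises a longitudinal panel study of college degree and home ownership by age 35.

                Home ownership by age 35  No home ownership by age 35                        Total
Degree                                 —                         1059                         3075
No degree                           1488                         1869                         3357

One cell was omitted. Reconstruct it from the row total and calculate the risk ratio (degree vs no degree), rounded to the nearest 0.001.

The missing cell is in the exposed row: 3075 − 1059 = 2016.
So a = 2016, b = 1059, c = 1488, d = 1869.
RR = [a/(a+b)] / [c/(c+d)] = (2016/3075) / (1488/3357) = 0.65561/0.44325 = 1.47909

1.479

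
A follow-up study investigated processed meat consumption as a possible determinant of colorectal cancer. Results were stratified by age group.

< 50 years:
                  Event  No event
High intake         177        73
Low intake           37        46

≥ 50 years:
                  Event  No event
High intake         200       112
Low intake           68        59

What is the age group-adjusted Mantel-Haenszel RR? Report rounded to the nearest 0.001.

RR_MH = Σ(aᵢ·n₀ᵢ/nᵢ) / Σ(cᵢ·n₁ᵢ/nᵢ), with n₁ᵢ = aᵢ+bᵢ (exposed), n₀ᵢ = cᵢ+dᵢ (unexposed), nᵢ = n₁ᵢ+n₀ᵢ.
Stratum 1 (< 50 years): n₁ = 250, n₀ = 83, n = 333; a·n₀/n = 177·83/333 = 44.1171; c·n₁/n = 37·250/333 = 27.7778
Stratum 2 (≥ 50 years): n₁ = 312, n₀ = 127, n = 439; a·n₀/n = 200·127/439 = 57.8588; c·n₁/n = 68·312/439 = 48.3280
RR_MH = (44.1171 + 57.8588) / (27.7778 + 48.3280) = 101.9759 / 76.1058 = 1.33992

1.340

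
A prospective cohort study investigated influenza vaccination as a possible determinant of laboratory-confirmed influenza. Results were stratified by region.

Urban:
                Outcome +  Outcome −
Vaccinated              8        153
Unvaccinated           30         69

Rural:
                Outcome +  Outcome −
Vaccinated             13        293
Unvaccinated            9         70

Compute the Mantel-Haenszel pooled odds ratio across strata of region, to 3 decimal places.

0.183

OR_MH = Σ(aᵢdᵢ/nᵢ) / Σ(bᵢcᵢ/nᵢ), where nᵢ is the stratum total.
Stratum 1 (Urban): n = 260; a·d/n = 8·69/260 = 2.1231; b·c/n = 153·30/260 = 17.6538
Stratum 2 (Rural): n = 385; a·d/n = 13·70/385 = 2.3636; b·c/n = 293·9/385 = 6.8494
OR_MH = (2.1231 + 2.3636) / (17.6538 + 6.8494) = 4.4867 / 24.5032 = 0.18311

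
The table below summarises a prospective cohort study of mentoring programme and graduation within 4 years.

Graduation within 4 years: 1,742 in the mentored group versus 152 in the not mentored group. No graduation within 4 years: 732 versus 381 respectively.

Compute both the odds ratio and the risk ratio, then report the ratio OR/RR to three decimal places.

From the description: a = 1742, b = 732, c = 152, d = 381.
OR = (1742·381)/(732·152) = 663702/111264 = 5.96511
Risk in exposed = 1742/2474 = 0.70412; risk in unexposed = 152/533 = 0.28518; RR = 2.46906
OR/RR = 5.96511 / 2.46906 = 2.41594
The outcome is not rare, so the OR lies further from 1 than the RR.

2.416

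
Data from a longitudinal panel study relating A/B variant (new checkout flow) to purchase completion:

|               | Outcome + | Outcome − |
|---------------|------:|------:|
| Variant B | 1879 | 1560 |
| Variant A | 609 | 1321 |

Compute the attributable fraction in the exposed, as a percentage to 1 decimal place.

42.2

Cells: a = 1879, b = 1560, c = 609, d = 1321.
Risk in exposed = 1879/3439 = 0.54638; risk in unexposed = 609/1930 = 0.31554.
RR = 0.54638/0.31554 = 1.73155
AR% = (RR − 1)/RR × 100 = (1.73155 − 1)/1.73155 × 100 = 42.2482%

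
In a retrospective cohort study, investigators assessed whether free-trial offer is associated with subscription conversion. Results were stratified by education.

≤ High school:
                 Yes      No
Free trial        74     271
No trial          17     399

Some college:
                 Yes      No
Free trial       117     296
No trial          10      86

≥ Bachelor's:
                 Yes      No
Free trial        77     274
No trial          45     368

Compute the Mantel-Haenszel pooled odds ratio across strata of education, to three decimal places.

3.415

OR_MH = Σ(aᵢdᵢ/nᵢ) / Σ(bᵢcᵢ/nᵢ), where nᵢ is the stratum total.
Stratum 1 (≤ High school): n = 761; a·d/n = 74·399/761 = 38.7989; b·c/n = 271·17/761 = 6.0539
Stratum 2 (Some college): n = 509; a·d/n = 117·86/509 = 19.7682; b·c/n = 296·10/509 = 5.8153
Stratum 3 (≥ Bachelor's): n = 764; a·d/n = 77·368/764 = 37.0890; b·c/n = 274·45/764 = 16.1387
OR_MH = (38.7989 + 19.7682 + 37.0890) / (6.0539 + 5.8153 + 16.1387) = 95.6561 / 28.0079 = 3.41532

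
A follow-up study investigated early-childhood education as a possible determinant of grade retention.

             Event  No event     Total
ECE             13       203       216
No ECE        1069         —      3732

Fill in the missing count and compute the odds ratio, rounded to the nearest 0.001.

The missing cell is in the unexposed row: 3732 − 1069 = 2663.
So a = 13, b = 203, c = 1069, d = 2663.
OR = (a·d)/(b·c) = (13 × 2663) / (203 × 1069) = 34619 / 217007 = 0.15953

0.160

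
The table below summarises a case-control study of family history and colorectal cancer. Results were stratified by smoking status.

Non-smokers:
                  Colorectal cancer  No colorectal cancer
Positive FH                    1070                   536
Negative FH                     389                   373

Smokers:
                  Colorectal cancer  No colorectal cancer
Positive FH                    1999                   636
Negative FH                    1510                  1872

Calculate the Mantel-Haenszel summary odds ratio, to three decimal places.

OR_MH = Σ(aᵢdᵢ/nᵢ) / Σ(bᵢcᵢ/nᵢ), where nᵢ is the stratum total.
Stratum 1 (Non-smokers): n = 2368; a·d/n = 1070·373/2368 = 168.5431; b·c/n = 536·389/2368 = 88.0507
Stratum 2 (Smokers): n = 6017; a·d/n = 1999·1872/6017 = 621.9259; b·c/n = 636·1510/6017 = 159.6078
OR_MH = (168.5431 + 621.9259) / (88.0507 + 159.6078) = 790.4690 / 247.6585 = 3.19177

3.192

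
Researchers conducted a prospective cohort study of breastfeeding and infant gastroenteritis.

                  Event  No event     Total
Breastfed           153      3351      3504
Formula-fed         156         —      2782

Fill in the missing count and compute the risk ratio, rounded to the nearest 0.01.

0.78

The missing cell is in the unexposed row: 2782 − 156 = 2626.
So a = 153, b = 3351, c = 156, d = 2626.
RR = [a/(a+b)] / [c/(c+d)] = (153/3504) / (156/2782) = 0.04366/0.05607 = 0.77868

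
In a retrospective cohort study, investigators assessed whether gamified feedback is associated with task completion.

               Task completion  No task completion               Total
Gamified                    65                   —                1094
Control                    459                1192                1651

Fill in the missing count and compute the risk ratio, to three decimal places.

0.214

The missing cell is in the exposed row: 1094 − 65 = 1029.
So a = 65, b = 1029, c = 459, d = 1192.
RR = [a/(a+b)] / [c/(c+d)] = (65/1094) / (459/1651) = 0.05941/0.27801 = 0.21371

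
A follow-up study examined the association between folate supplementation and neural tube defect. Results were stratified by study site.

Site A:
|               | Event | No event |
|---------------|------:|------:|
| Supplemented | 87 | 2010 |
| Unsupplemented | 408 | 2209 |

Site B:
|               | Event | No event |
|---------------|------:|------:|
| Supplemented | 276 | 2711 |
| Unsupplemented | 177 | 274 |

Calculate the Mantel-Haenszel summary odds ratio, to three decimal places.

OR_MH = Σ(aᵢdᵢ/nᵢ) / Σ(bᵢcᵢ/nᵢ), where nᵢ is the stratum total.
Stratum 1 (Site A): n = 4714; a·d/n = 87·2209/4714 = 40.7686; b·c/n = 2010·408/4714 = 173.9669
Stratum 2 (Site B): n = 3438; a·d/n = 276·274/3438 = 21.9965; b·c/n = 2711·177/3438 = 139.5716
OR_MH = (40.7686 + 21.9965) / (173.9669 + 139.5716) = 62.7651 / 313.5385 = 0.20018

0.200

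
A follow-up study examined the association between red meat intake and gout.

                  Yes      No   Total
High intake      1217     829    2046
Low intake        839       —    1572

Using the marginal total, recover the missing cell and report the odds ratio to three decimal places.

The missing cell is in the unexposed row: 1572 − 839 = 733.
So a = 1217, b = 829, c = 839, d = 733.
OR = (a·d)/(b·c) = (1217 × 733) / (829 × 839) = 892061 / 695531 = 1.28256

1.283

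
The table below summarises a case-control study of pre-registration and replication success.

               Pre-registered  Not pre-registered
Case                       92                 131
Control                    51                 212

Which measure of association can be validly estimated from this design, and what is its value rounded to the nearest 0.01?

2.92

Reading the table with exposure as columns: a = 92 (Pre-registered, case), b = 51 (Pre-registered, non-case), c = 131 (Not pre-registered, case), d = 212.
This is a case-control study: participants were sampled on outcome status, so risks in the source population cannot be estimated directly — relative risk is not valid here. The odds ratio is the appropriate measure.
OR = (a·d)/(b·c) = (92 × 212) / (51 × 131) = 19504 / 6681 = 2.91932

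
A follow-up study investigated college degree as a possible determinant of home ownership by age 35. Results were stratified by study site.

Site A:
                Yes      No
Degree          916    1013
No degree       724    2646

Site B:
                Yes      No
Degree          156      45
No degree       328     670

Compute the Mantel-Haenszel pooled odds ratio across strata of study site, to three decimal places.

OR_MH = Σ(aᵢdᵢ/nᵢ) / Σ(bᵢcᵢ/nᵢ), where nᵢ is the stratum total.
Stratum 1 (Site A): n = 5299; a·d/n = 916·2646/5299 = 457.3950; b·c/n = 1013·724/5299 = 138.4057
Stratum 2 (Site B): n = 1199; a·d/n = 156·670/1199 = 87.1726; b·c/n = 45·328/1199 = 12.3103
OR_MH = (457.3950 + 87.1726) / (138.4057 + 12.3103) = 544.5676 / 150.7160 = 3.61320

3.613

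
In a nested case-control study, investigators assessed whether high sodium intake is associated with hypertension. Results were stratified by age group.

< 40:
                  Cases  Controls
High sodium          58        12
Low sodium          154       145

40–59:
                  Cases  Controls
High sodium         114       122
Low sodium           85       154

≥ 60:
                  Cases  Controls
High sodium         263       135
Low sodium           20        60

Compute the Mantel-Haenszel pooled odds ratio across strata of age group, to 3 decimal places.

2.855

OR_MH = Σ(aᵢdᵢ/nᵢ) / Σ(bᵢcᵢ/nᵢ), where nᵢ is the stratum total.
Stratum 1 (< 40): n = 369; a·d/n = 58·145/369 = 22.7913; b·c/n = 12·154/369 = 5.0081
Stratum 2 (40–59): n = 475; a·d/n = 114·154/475 = 36.9600; b·c/n = 122·85/475 = 21.8316
Stratum 3 (≥ 60): n = 478; a·d/n = 263·60/478 = 33.0126; b·c/n = 135·20/478 = 5.6485
OR_MH = (22.7913 + 36.9600 + 33.0126) / (5.0081 + 21.8316 + 5.6485) = 92.7639 / 32.4882 = 2.85531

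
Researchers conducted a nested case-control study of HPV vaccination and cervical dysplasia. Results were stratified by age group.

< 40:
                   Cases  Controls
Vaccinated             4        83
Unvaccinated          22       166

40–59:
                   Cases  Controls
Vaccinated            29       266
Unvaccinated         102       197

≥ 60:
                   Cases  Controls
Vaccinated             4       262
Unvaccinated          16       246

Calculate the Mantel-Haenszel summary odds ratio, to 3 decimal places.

OR_MH = Σ(aᵢdᵢ/nᵢ) / Σ(bᵢcᵢ/nᵢ), where nᵢ is the stratum total.
Stratum 1 (< 40): n = 275; a·d/n = 4·166/275 = 2.4145; b·c/n = 83·22/275 = 6.6400
Stratum 2 (40–59): n = 594; a·d/n = 29·197/594 = 9.6178; b·c/n = 266·102/594 = 45.6768
Stratum 3 (≥ 60): n = 528; a·d/n = 4·246/528 = 1.8636; b·c/n = 262·16/528 = 7.9394
OR_MH = (2.4145 + 9.6178 + 1.8636) / (6.6400 + 45.6768 + 7.9394) = 13.8960 / 60.2562 = 0.23062

0.231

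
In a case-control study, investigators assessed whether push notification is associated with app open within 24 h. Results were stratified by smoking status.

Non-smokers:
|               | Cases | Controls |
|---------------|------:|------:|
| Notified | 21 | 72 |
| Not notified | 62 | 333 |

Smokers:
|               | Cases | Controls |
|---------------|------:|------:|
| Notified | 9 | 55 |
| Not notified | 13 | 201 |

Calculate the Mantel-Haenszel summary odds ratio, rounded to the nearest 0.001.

OR_MH = Σ(aᵢdᵢ/nᵢ) / Σ(bᵢcᵢ/nᵢ), where nᵢ is the stratum total.
Stratum 1 (Non-smokers): n = 488; a·d/n = 21·333/488 = 14.3299; b·c/n = 72·62/488 = 9.1475
Stratum 2 (Smokers): n = 278; a·d/n = 9·201/278 = 6.5072; b·c/n = 55·13/278 = 2.5719
OR_MH = (14.3299 + 6.5072) / (9.1475 + 2.5719) = 20.8371 / 11.7195 = 1.77799

1.778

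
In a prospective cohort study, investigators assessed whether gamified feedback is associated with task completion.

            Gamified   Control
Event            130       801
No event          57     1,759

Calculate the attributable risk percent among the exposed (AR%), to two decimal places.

54.99

Reading the table with exposure as columns: a = 130 (Gamified, case), b = 57 (Gamified, non-case), c = 801 (Control, case), d = 1759.
Risk in exposed = 130/187 = 0.69519; risk in unexposed = 801/2560 = 0.31289.
RR = 0.69519/0.31289 = 2.22182
AR% = (RR − 1)/RR × 100 = (2.22182 − 1)/2.22182 × 100 = 54.9919%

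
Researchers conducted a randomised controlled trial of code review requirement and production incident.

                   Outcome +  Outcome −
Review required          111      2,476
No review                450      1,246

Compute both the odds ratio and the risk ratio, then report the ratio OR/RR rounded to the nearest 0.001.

Cells: a = 111, b = 2476, c = 450, d = 1246.
OR = (111·1246)/(2476·450) = 138306/1114200 = 0.12413
Risk in exposed = 111/2587 = 0.04291; risk in unexposed = 450/1696 = 0.26533; RR = 0.16171
OR/RR = 0.12413 / 0.16171 = 0.76761
The outcome is not rare, so the OR lies further from 1 than the RR.

0.768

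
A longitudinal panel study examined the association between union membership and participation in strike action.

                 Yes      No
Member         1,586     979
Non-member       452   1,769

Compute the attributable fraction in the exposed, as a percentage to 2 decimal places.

67.09

Cells: a = 1586, b = 979, c = 452, d = 1769.
Risk in exposed = 1586/2565 = 0.61832; risk in unexposed = 452/2221 = 0.20351.
RR = 0.61832/0.20351 = 3.03827
AR% = (RR − 1)/RR × 100 = (3.03827 − 1)/3.03827 × 100 = 67.0865%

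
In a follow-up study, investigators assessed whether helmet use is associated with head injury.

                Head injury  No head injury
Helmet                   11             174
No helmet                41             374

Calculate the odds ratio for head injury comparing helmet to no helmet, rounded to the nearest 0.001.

Cells: a = 11, b = 174, c = 41, d = 374.
OR = (a·d)/(b·c) = (11 × 374) / (174 × 41) = 4114 / 7134 = 0.57668
Exposure is associated with lower odds of head injury (OR = 0.58 < 1).

0.577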